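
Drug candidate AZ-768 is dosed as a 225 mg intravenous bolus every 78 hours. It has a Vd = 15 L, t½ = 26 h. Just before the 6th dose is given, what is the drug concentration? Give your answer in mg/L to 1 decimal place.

f = (1/2)^(τ/t½) = (1/2)^(78/26) ≈ 0.1250.
C₀ = D/Vd = 225/15 ≈ 15.000 mg/L.
Before the 6th dose, 5 doses have been given. Superposition: Cmin = C₀·(f + f² + … + f^5).
≈ 15.000 × (0.1250 + 0.0156 + 0.0020 + 0.0002 + 0.0000) ≈ 15.000 × 0.1428 ≈ 2.142 mg/L.

2.1 mg/L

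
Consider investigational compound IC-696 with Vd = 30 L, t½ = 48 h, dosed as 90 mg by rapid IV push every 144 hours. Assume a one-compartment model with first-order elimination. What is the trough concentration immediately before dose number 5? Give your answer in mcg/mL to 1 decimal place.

0.4 mcg/mL

f = (1/2)^(τ/t½) = (1/2)^(144/48) ≈ 0.1250.
C₀ = D/Vd = 90/30 ≈ 3.000 mcg/mL.
Before the 5th dose, 4 doses have been given. Superposition: Cmin = C₀·(f + f² + … + f^4).
≈ 3.000 × (0.1250 + 0.0156 + 0.0020 + 0.0002) ≈ 3.000 × 0.1428 ≈ 0.428 mcg/mL.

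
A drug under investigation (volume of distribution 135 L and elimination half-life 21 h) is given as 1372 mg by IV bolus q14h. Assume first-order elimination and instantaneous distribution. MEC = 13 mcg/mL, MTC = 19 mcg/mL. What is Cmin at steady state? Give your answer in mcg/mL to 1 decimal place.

τ/t½ = 14/21 ≈ 0.66667, so fraction remaining f = (1/2)^(14/21) ≈ 0.6300.
Each bolus raises the concentration by D/Vd = 1372/135 ≈ 10.163 mcg/mL.
Steady-state trough Cmin,ss = C₀·f/(1−f) ≈ 10.163 × 0.6300/0.3700 ≈ 17.305 mcg/mL.
Trough 17.3 mcg/mL vs MEC 13 mcg/mL: adequate.

17.3 mcg/mL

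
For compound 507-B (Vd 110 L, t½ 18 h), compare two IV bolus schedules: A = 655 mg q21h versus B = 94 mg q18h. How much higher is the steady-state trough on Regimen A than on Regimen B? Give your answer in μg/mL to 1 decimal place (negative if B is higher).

3.9 μg/mL

Regimen A: f = (1/2)^(21/18) ≈ 0.4454; Cmin,ss = (655/110)·f/(1−f) ≈ 4.782 μg/mL.
Regimen B: f = (1/2)^(18/18) ≈ 0.5000; Cmin,ss = (94/110)·f/(1−f) ≈ 0.855 μg/mL.
Difference ≈ 4.782 − 0.855 ≈ 3.927 μg/mL.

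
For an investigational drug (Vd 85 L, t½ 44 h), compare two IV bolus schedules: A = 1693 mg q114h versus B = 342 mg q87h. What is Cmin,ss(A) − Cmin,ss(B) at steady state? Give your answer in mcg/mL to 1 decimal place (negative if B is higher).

Regimen A: f = (1/2)^(114/44) ≈ 0.1660; Cmin,ss = (1693/85)·f/(1−f) ≈ 3.964 mcg/mL.
Regimen B: f = (1/2)^(87/44) ≈ 0.2540; Cmin,ss = (342/85)·f/(1−f) ≈ 1.370 mcg/mL.
Difference ≈ 3.964 − 1.370 ≈ 2.594 mcg/mL.

2.6 mcg/mL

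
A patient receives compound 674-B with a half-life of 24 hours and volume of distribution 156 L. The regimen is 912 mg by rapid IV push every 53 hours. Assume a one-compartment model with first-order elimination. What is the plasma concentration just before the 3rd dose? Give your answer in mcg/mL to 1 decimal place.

1.5 mcg/mL

f = (1/2)^(τ/t½) = (1/2)^(53/24) ≈ 0.2164.
C₀ = D/Vd = 912/156 ≈ 5.846 mcg/mL.
Before the 3rd dose, 2 doses have been given. Superposition: Cmin = C₀·(f + f²).
≈ 5.846 × (0.2164 + 0.0468) ≈ 5.846 × 0.2632 ≈ 1.539 mcg/mL.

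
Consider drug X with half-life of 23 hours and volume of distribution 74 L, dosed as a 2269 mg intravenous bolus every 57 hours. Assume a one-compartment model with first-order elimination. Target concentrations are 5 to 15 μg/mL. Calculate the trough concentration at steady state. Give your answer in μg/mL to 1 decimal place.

Over one 57-h interval, 57/23 ≈ 2.4783 half-lives elapse, leaving f ≈ 0.1795 of each dose.
Each bolus raises the concentration by D/Vd = 2269/74 ≈ 30.662 μg/mL.
Steady-state trough Cmin,ss = C₀·f/(1−f) ≈ 30.662 × 0.1795/0.8205 ≈ 6.708 μg/mL.
Trough 6.7 μg/mL vs MEC 5 μg/mL: adequate.

6.7 μg/mL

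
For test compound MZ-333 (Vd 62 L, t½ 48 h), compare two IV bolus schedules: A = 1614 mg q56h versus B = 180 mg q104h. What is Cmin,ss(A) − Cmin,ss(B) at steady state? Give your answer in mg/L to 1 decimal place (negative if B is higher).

20.1 mg/L

Regimen A: f = (1/2)^(56/48) ≈ 0.4454; Cmin,ss = (1614/62)·f/(1−f) ≈ 20.907 mg/L.
Regimen B: f = (1/2)^(104/48) ≈ 0.2227; Cmin,ss = (180/62)·f/(1−f) ≈ 0.832 mg/L.
Difference ≈ 20.907 − 0.832 ≈ 20.075 mg/L.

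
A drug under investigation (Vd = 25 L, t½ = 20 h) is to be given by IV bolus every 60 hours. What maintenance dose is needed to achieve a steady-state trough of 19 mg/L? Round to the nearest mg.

τ/t½ = 60/20 ≈ 3, so f = (1/2)^(60/20) ≈ 0.125000.
Cmin,ss = (D/Vd)·f/(1−f), so D = Cmin,ss·Vd·(1−f)/f.
D = 19 × 25 × (1−f)/f ≈ 19 × 25 × 7.00000 ≈ 3325.00 mg.

3325 mg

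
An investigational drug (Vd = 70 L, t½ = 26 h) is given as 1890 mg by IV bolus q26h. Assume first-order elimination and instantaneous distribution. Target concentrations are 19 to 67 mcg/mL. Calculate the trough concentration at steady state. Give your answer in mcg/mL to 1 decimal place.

The dosing interval is 1 half-life, so f = 2^(−1) = 0.5.
Accumulation ratio R = 1/(1 − f) = 1/0.5 = 2/1.
Single-dose peak C₀ = D/Vd = 1890/70 = 27 mcg/mL.
Steady-state peak Cmax,ss = C₀·R = 27 × 2/1 ≈ 54.000 mcg/mL.
Steady-state trough Cmin,ss = Cmax,ss·f ≈ 54.000 × 0.5 ≈ 27.000 mcg/mL.
Trough 27.0 mcg/mL vs MEC 19 mcg/mL: adequate.

27.0 mcg/mL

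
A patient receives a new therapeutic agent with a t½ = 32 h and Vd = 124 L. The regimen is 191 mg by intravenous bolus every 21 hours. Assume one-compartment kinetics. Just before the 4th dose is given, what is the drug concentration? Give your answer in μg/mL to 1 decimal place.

f = (1/2)^(τ/t½) = (1/2)^(21/32) ≈ 0.6345.
C₀ = D/Vd = 191/124 ≈ 1.540 μg/mL.
Before the 4th dose, 3 doses have been given. Superposition: Cmin = C₀·(f + f² + … + f^3).
≈ 1.540 × (0.6345 + 0.4026 + 0.2554) ≈ 1.540 × 1.2925 ≈ 1.990 μg/mL.

2.0 μg/mL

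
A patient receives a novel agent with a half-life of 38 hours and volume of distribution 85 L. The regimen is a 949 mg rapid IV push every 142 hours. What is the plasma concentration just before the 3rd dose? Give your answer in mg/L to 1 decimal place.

0.9 mg/L

f = (1/2)^(τ/t½) = (1/2)^(142/38) ≈ 0.0750.
C₀ = D/Vd = 949/85 ≈ 11.165 mg/L.
Before the 3rd dose, 2 doses have been given. Superposition: Cmin = C₀·(f + f²).
≈ 11.165 × (0.0750 + 0.0056) ≈ 11.165 × 0.0806 ≈ 0.900 mg/L.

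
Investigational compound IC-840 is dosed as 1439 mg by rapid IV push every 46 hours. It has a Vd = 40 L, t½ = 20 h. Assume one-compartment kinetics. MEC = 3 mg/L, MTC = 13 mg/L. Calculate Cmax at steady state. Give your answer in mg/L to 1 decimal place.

τ/t½ = 46/20 ≈ 2.3, so fraction remaining f = (1/2)^(46/20) ≈ 0.2031.
Accumulation ratio R = 1/(1 − f) ≈ 1/0.7969 ≈ 1.2549.
Single-dose peak C₀ = D/Vd = 1439/40 ≈ 35.975 mg/L.
Cmax,ss = C₀/(1 − f) ≈ 35.975/0.7969 ≈ 45.144 mg/L.
Peak 45.1 mg/L vs MTC 13 mg/L: exceeds toxic threshold.

45.1 mg/L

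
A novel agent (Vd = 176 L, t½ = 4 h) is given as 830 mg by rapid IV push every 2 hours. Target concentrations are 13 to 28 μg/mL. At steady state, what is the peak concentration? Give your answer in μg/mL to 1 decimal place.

k = ln2/t½ = ln2/4 ≈ 0.173287 h⁻¹; fraction remaining f = e^(−kτ) = e^(−0.173287×2) ≈ 0.7071.
At steady state, accumulation factor R = 1/(1 − e^(−kτ)) ≈ 3.4141.
Single-dose peak C₀ = D/Vd = 830/176 ≈ 4.716 μg/mL.
Steady-state peak Cmax,ss = C₀·R ≈ 4.716 × 3.4141 ≈ 16.101 μg/mL.
Peak 16.1 μg/mL vs MTC 28 μg/mL: below toxic threshold.

16.1 μg/mL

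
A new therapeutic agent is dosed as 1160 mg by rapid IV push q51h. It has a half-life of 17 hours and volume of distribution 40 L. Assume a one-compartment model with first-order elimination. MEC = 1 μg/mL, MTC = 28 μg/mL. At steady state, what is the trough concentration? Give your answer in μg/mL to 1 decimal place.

The dosing interval is 3 half-lives, so f = 2^(−3) = 0.125.
At steady state, R = 1/(1 − 0.125) = 8/7.
Single-dose peak C₀ = D/Vd = 1160/40 = 29 μg/mL.
Steady-state peak Cmax,ss = C₀·R = 29 × 8/7 ≈ 33.143 μg/mL.
Steady-state trough Cmin,ss = Cmax,ss·f ≈ 33.143 × 0.125 ≈ 4.143 μg/mL.
Trough 4.1 μg/mL vs MEC 1 μg/mL: adequate.

4.1 μg/mL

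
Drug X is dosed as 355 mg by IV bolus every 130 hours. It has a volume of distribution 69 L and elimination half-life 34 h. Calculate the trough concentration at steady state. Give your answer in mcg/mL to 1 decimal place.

k = ln2/t½ = ln2/34 ≈ 0.020387 h⁻¹; fraction remaining f = e^(−kτ) = e^(−0.020387×130) ≈ 0.0706.
Accumulation ratio R = 1/(1 − f) ≈ 1/0.9294 ≈ 1.0760.
Each bolus raises the concentration by D/Vd = 355/69 ≈ 5.145 mcg/mL.
Cmax,ss = C₀/(1 − f) ≈ 5.145/0.9294 ≈ 5.536 mcg/mL.
One interval later, Cmin,ss = Cmax,ss·e^(−kτ) ≈ 5.536 × 0.0706 ≈ 0.391 mcg/mL.

0.4 mcg/mL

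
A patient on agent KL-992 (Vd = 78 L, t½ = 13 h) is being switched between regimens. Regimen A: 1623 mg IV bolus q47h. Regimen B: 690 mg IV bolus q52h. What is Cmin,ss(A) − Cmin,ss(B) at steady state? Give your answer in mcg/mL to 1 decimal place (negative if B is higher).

Regimen A: f = (1/2)^(47/13) ≈ 0.0816; Cmin,ss = (1623/78)·f/(1−f) ≈ 1.849 mcg/mL.
Regimen B: f = (1/2)^(52/13) ≈ 0.0625; Cmin,ss = (690/78)·f/(1−f) ≈ 0.590 mcg/mL.
Difference ≈ 1.849 − 0.590 ≈ 1.259 mcg/mL.

1.3 mcg/mL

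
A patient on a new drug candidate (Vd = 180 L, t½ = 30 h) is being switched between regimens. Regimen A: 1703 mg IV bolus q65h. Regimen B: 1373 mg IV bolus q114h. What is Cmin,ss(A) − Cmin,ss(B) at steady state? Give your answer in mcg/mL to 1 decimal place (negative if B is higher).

Regimen A: f = (1/2)^(65/30) ≈ 0.2227; Cmin,ss = (1703/180)·f/(1−f) ≈ 2.711 mcg/mL.
Regimen B: f = (1/2)^(114/30) ≈ 0.0718; Cmin,ss = (1373/180)·f/(1−f) ≈ 0.590 mcg/mL.
Difference ≈ 2.711 − 0.590 ≈ 2.121 mcg/mL.

2.1 mcg/mL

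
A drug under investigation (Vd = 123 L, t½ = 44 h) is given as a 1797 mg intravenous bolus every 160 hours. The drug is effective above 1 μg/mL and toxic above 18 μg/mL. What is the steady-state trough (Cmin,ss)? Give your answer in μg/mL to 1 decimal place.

k = ln2/t½ = ln2/44 ≈ 0.015753 h⁻¹; fraction remaining f = e^(−kτ) = e^(−0.015753×160) ≈ 0.0804.
Accumulation ratio R = 1/(1 − f) ≈ 1/0.9196 ≈ 1.0874.
Each bolus raises the concentration by D/Vd = 1797/123 ≈ 14.610 μg/mL.
Cmax,ss = C₀/(1 − f) ≈ 14.610/0.9196 ≈ 15.887 μg/mL.
Steady-state trough Cmin,ss = Cmax,ss·f ≈ 15.887 × 0.0804 ≈ 1.277 μg/mL.
Trough 1.3 μg/mL vs MEC 1 μg/mL: adequate.

1.3 μg/mL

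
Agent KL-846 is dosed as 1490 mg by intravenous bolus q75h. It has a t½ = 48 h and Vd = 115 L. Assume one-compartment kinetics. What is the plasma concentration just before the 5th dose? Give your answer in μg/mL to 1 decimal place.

6.5 μg/mL

f = (1/2)^(τ/t½) = (1/2)^(75/48) ≈ 0.3386.
C₀ = D/Vd = 1490/115 ≈ 12.957 μg/mL.
Before the 5th dose, 4 doses have been given. Superposition: Cmin = C₀·(f + f² + … + f^4).
≈ 12.957 × (0.3386 + 0.1146 + 0.0388 + 0.0131) ≈ 12.957 × 0.5051 ≈ 6.545 μg/mL.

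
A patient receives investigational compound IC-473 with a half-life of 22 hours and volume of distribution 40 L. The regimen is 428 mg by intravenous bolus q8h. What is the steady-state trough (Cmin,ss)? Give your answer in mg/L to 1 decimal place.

Over one 8-h interval, 8/22 ≈ 0.36364 half-lives elapse, leaving f ≈ 0.7772 of each dose.
Accumulation ratio R = 1/(1 − f) ≈ 1/0.2228 ≈ 4.4883.
Single-dose peak C₀ = D/Vd = 428/40 ≈ 10.700 mg/L.
Cmax,ss = C₀/(1 − f) ≈ 10.700/0.2228 ≈ 48.025 mg/L.
Steady-state trough Cmin,ss = Cmax,ss·f ≈ 48.025 × 0.7772 ≈ 37.325 mg/L.

37.3 mg/L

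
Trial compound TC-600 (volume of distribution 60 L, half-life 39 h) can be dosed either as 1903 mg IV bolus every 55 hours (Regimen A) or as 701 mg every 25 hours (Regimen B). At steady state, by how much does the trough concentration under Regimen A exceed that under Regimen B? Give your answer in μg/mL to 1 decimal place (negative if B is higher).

Regimen A: f = (1/2)^(55/39) ≈ 0.3762; Cmin,ss = (1903/60)·f/(1−f) ≈ 19.128 μg/mL.
Regimen B: f = (1/2)^(25/39) ≈ 0.6413; Cmin,ss = (701/60)·f/(1−f) ≈ 20.888 μg/mL.
Difference ≈ 19.128 − 20.888 ≈ -1.760 μg/mL.

-1.8 μg/mL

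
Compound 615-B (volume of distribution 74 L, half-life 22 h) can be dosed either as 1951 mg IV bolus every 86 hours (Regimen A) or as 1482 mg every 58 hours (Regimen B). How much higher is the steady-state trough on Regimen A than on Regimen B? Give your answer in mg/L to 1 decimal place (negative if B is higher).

Regimen A: f = (1/2)^(86/22) ≈ 0.0666; Cmin,ss = (1951/74)·f/(1−f) ≈ 1.881 mg/L.
Regimen B: f = (1/2)^(58/22) ≈ 0.1608; Cmin,ss = (1482/74)·f/(1−f) ≈ 3.837 mg/L.
Difference ≈ 1.881 − 3.837 ≈ -1.956 mg/L.

-2.0 mg/L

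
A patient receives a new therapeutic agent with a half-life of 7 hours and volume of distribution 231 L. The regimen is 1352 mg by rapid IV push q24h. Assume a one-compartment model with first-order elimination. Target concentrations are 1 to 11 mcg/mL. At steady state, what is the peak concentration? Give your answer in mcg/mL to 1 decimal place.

k = ln2/t½ = ln2/7 ≈ 0.099021 h⁻¹; fraction remaining f = e^(−kτ) = e^(−0.099021×24) ≈ 0.0929.
Accumulation ratio R = 1/(1 − f) ≈ 1/0.9071 ≈ 1.1024.
Each bolus raises the concentration by D/Vd = 1352/231 ≈ 5.853 mcg/mL.
Steady-state peak Cmax,ss = C₀·R ≈ 5.853 × 1.1024 ≈ 6.452 mcg/mL.
Peak 6.5 mcg/mL vs MTC 11 mcg/mL: below toxic threshold.

6.5 mcg/mL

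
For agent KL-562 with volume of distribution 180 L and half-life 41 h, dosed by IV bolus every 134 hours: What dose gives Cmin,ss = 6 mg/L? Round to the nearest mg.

9326 mg

τ/t½ = 134/41 ≈ 3.2683, so f = (1/2)^(134/41) ≈ 0.103788.
Cmin,ss = (D/Vd)·f/(1−f), so D = Cmin,ss·Vd·(1−f)/f.
D = 6 × 180 × (1−f)/f ≈ 6 × 180 × 8.63503 ≈ 9325.83 mg.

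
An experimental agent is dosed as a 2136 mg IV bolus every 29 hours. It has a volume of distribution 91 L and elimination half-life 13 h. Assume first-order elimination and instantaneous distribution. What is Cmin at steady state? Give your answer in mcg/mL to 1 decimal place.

Over one 29-h interval, 29/13 ≈ 2.2308 half-lives elapse, leaving f ≈ 0.2130 of each dose.
Accumulation ratio R = 1/(1 − f) ≈ 1/0.7870 ≈ 1.2706.
Each bolus raises the concentration by D/Vd = 2136/91 ≈ 23.473 mcg/mL.
Steady-state peak Cmax,ss = C₀·R ≈ 23.473 × 1.2706 ≈ 29.825 mcg/mL.
Steady-state trough Cmin,ss = Cmax,ss·f ≈ 29.825 × 0.2130 ≈ 6.353 mcg/mL.

6.4 mcg/mL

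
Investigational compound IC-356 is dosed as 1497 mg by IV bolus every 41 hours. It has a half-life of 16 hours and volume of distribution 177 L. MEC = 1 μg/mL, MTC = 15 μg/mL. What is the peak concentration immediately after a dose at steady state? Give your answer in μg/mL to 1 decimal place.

Over one 41-h interval, 41/16 ≈ 2.5625 half-lives elapse, leaving f ≈ 0.1693 of each dose.
Accumulation ratio R = 1/(1 − f) ≈ 1/0.8307 ≈ 1.2038.
Each bolus raises the concentration by D/Vd = 1497/177 ≈ 8.458 μg/mL.
Cmax,ss = C₀/(1 − f) ≈ 8.458/0.8307 ≈ 10.182 μg/mL.
Peak 10.2 μg/mL vs MTC 15 μg/mL: below toxic threshold.

10.2 μg/mL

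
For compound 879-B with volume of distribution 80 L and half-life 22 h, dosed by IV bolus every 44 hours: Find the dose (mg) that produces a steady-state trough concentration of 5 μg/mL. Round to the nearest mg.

1200 mg

τ/t½ = 44/22 ≈ 2, so f = (1/2)^(44/22) ≈ 0.250000.
Cmin,ss = (D/Vd)·f/(1−f), so D = Cmin,ss·Vd·(1−f)/f.
D = 5 × 80 × (1−f)/f ≈ 5 × 80 × 3.00000 ≈ 1200.00 mg.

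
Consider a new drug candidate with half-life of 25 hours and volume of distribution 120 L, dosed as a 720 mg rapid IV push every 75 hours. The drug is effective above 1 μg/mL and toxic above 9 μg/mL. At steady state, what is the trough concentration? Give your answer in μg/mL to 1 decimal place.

τ = 75 h = 3 half-lives, so f = (1/2)^3 = 0.125.
Accumulation ratio R = 1/(1 − f) = 1/0.875 = 8/7.
Single-dose peak C₀ = D/Vd = 720/120 = 6 μg/mL.
Steady-state peak Cmax,ss = C₀·R = 6 × 8/7 ≈ 6.857 μg/mL.
Steady-state trough Cmin,ss = Cmax,ss·f ≈ 6.857 × 0.125 ≈ 0.857 μg/mL.
Trough 0.9 μg/mL vs MEC 1 μg/mL: subtherapeutic.

0.9 μg/mL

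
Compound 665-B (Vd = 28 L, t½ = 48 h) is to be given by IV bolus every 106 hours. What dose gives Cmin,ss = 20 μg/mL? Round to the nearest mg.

2028 mg

τ/t½ = 106/48 ≈ 2.2083, so f = (1/2)^(106/48) ≈ 0.216384.
Cmin,ss = (D/Vd)·f/(1−f), so D = Cmin,ss·Vd·(1−f)/f.
D = 20 × 28 × (1−f)/f ≈ 20 × 28 × 3.62141 ≈ 2027.99 mg.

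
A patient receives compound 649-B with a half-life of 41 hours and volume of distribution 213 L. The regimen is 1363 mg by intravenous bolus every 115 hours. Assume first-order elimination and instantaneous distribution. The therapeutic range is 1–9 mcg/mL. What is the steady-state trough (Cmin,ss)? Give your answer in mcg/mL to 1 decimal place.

1.1 mcg/mL

Over one 115-h interval, 115/41 ≈ 2.8049 half-lives elapse, leaving f ≈ 0.1431 of each dose.
Accumulation ratio R = 1/(1 − f) ≈ 1/0.8569 ≈ 1.1670.
Single-dose peak C₀ = D/Vd = 1363/213 ≈ 6.399 mcg/mL.
Steady-state peak Cmax,ss = C₀·R ≈ 6.399 × 1.1670 ≈ 7.468 mcg/mL.
Steady-state trough Cmin,ss = Cmax,ss·f ≈ 7.468 × 0.1431 ≈ 1.069 mcg/mL.
Trough 1.1 mcg/mL vs MEC 1 mcg/mL: adequate.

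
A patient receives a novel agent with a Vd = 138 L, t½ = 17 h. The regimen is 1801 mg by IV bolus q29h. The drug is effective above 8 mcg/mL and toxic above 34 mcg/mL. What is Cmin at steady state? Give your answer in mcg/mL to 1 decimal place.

Over one 29-h interval, 29/17 ≈ 1.7059 half-lives elapse, leaving f ≈ 0.3065 of each dose.
At steady state, accumulation factor R = 1/(1 − e^(−kτ)) ≈ 1.4420.
Each bolus raises the concentration by D/Vd = 1801/138 ≈ 13.051 mcg/mL.
Steady-state peak Cmax,ss = C₀·R ≈ 13.051 × 1.4420 ≈ 18.820 mcg/mL.
Steady-state trough Cmin,ss = Cmax,ss·f ≈ 18.820 × 0.3065 ≈ 5.768 mcg/mL.
Trough 5.8 mcg/mL vs MEC 8 mcg/mL: subtherapeutic.

5.8 mcg/mL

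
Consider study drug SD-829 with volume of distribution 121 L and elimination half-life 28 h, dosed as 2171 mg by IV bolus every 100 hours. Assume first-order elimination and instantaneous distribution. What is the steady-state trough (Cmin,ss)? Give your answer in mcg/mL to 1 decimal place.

Over one 100-h interval, 100/28 ≈ 3.5714 half-lives elapse, leaving f ≈ 0.0841 of each dose.
Single-dose peak C₀ = D/Vd = 2171/121 ≈ 17.942 mcg/mL.
Steady-state trough Cmin,ss = C₀·f/(1−f) ≈ 17.942 × 0.0841/0.9159 ≈ 1.647 mcg/mL.

1.6 mcg/mL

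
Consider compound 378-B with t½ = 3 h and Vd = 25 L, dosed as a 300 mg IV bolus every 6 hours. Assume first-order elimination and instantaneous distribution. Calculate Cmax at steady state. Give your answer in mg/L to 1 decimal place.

16.0 mg/L

τ = 6 h = 2 half-lives, so f = (1/2)^2 = 0.25.
Accumulation ratio R = 1/(1 − f) = 1/0.75 = 4/3.
Single-dose peak C₀ = D/Vd = 300/25 = 12 mg/L.
Steady-state peak Cmax,ss = C₀·R = 12 × 4/3 ≈ 16.000 mg/L.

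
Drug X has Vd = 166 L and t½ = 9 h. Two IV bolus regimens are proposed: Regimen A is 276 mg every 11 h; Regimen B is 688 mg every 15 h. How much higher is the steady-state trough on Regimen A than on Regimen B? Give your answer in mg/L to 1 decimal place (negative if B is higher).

-0.7 mg/L

Regimen A: f = (1/2)^(11/9) ≈ 0.4286; Cmin,ss = (276/166)·f/(1−f) ≈ 1.247 mg/L.
Regimen B: f = (1/2)^(15/9) ≈ 0.3150; Cmin,ss = (688/166)·f/(1−f) ≈ 1.906 mg/L.
Difference ≈ 1.247 − 1.906 ≈ -0.659 mg/L.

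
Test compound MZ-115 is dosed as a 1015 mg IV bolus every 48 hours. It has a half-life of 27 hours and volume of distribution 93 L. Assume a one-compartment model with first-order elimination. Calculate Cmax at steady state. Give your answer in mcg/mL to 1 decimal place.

15.4 mcg/mL

k = ln2/t½ = ln2/27 ≈ 0.025672 h⁻¹; fraction remaining f = e^(−kτ) = e^(−0.025672×48) ≈ 0.2916.
Accumulation ratio R = 1/(1 − f) ≈ 1/0.7084 ≈ 1.4116.
Single-dose peak C₀ = D/Vd = 1015/93 ≈ 10.914 mcg/mL.
Steady-state peak Cmax,ss = C₀·R ≈ 10.914 × 1.4116 ≈ 15.406 mcg/mL.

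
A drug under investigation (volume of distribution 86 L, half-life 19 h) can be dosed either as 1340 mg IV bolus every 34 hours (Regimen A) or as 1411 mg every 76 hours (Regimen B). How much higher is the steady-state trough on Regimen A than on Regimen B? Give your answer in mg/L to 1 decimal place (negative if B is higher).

5.2 mg/L

Regimen A: f = (1/2)^(34/19) ≈ 0.2893; Cmin,ss = (1340/86)·f/(1−f) ≈ 6.343 mg/L.
Regimen B: f = (1/2)^(76/19) ≈ 0.0625; Cmin,ss = (1411/86)·f/(1−f) ≈ 1.094 mg/L.
Difference ≈ 6.343 − 1.094 ≈ 5.249 mg/L.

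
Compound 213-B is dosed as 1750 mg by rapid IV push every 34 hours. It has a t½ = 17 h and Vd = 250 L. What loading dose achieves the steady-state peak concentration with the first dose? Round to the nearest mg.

2333 mg

f = (1/2)^(34/17) ≈ 0.250000; accumulation ratio R = 1/(1−f) ≈ 1.33333.
Loading dose to hit Cmax,ss on first dose: D_load = D_maint·R ≈ 1750 × 1.33333 ≈ 2333.33 mg.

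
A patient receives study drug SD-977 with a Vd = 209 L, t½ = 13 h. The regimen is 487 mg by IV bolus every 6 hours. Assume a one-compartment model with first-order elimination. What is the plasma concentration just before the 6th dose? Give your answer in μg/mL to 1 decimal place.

4.9 μg/mL

f = (1/2)^(τ/t½) = (1/2)^(6/13) ≈ 0.7262.
C₀ = D/Vd = 487/209 ≈ 2.330 μg/mL.
Before the 6th dose, 5 doses have been given. Superposition: Cmin = C₀·(f + f² + … + f^5).
≈ 2.330 × (0.7262 + 0.5274 + 0.3830 + 0.2781 + 0.2020) ≈ 2.330 × 2.1167 ≈ 4.932 μg/mL.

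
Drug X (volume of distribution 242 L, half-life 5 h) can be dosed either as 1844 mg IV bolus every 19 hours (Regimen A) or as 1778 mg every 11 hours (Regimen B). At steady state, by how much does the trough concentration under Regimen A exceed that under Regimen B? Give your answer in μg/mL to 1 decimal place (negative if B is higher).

-1.5 μg/mL

Regimen A: f = (1/2)^(19/5) ≈ 0.0718; Cmin,ss = (1844/242)·f/(1−f) ≈ 0.589 μg/mL.
Regimen B: f = (1/2)^(11/5) ≈ 0.2176; Cmin,ss = (1778/242)·f/(1−f) ≈ 2.043 μg/mL.
Difference ≈ 0.589 − 2.043 ≈ -1.454 μg/mL.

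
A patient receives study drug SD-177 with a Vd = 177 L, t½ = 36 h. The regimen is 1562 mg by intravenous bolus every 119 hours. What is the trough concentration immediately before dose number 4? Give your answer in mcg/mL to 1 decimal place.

1.0 mcg/mL

f = (1/2)^(τ/t½) = (1/2)^(119/36) ≈ 0.1011.
C₀ = D/Vd = 1562/177 ≈ 8.825 mcg/mL.
Before the 4th dose, 3 doses have been given. Superposition: Cmin = C₀·(f + f² + … + f^3).
≈ 8.825 × (0.1011 + 0.0102 + 0.0010) ≈ 8.825 × 0.1123 ≈ 0.991 mcg/mL.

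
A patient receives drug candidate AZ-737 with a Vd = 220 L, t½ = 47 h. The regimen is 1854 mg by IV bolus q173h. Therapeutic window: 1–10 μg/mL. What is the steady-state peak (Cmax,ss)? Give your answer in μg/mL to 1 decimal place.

k = ln2/t½ = ln2/47 ≈ 0.014748 h⁻¹; fraction remaining f = e^(−kτ) = e^(−0.014748×173) ≈ 0.0780.
At steady state, accumulation factor R = 1/(1 − e^(−kτ)) ≈ 1.0846.
Each bolus raises the concentration by D/Vd = 1854/220 ≈ 8.427 μg/mL.
Steady-state peak Cmax,ss = C₀·R ≈ 8.427 × 1.0846 ≈ 9.140 μg/mL.
Peak 9.1 μg/mL vs MTC 10 μg/mL: below toxic threshold.

9.1 μg/mL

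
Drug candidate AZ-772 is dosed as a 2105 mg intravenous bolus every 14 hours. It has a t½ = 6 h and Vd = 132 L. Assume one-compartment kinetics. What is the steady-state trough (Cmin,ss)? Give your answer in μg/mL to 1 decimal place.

k = ln2/t½ = ln2/6 ≈ 0.115525 h⁻¹; fraction remaining f = e^(−kτ) = e^(−0.115525×14) ≈ 0.1984.
Accumulation ratio R = 1/(1 − f) ≈ 1/0.8016 ≈ 1.2475.
Single-dose peak C₀ = D/Vd = 2105/132 ≈ 15.947 μg/mL.
Steady-state peak Cmax,ss = C₀·R ≈ 15.947 × 1.2475 ≈ 19.894 μg/mL.
One interval later, Cmin,ss = Cmax,ss·e^(−kτ) ≈ 19.894 × 0.1984 ≈ 3.947 μg/mL.

3.9 μg/mL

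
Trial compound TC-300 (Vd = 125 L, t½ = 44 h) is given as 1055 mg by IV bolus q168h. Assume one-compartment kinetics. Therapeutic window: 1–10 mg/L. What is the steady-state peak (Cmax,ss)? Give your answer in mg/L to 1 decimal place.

9.1 mg/L

τ/t½ = 168/44 ≈ 3.8182, so fraction remaining f = (1/2)^(168/44) ≈ 0.0709.
At steady state, accumulation factor R = 1/(1 − e^(−kτ)) ≈ 1.0763.
Each bolus raises the concentration by D/Vd = 1055/125 ≈ 8.440 mg/L.
Cmax,ss = C₀/(1 − f) ≈ 8.440/0.9291 ≈ 9.084 mg/L.
Peak 9.1 mg/L vs MTC 10 mg/L: below toxic threshold.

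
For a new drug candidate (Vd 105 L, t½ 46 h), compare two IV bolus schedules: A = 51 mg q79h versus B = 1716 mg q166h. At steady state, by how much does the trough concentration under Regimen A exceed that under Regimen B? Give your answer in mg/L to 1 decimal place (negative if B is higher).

Regimen A: f = (1/2)^(79/46) ≈ 0.3041; Cmin,ss = (51/105)·f/(1−f) ≈ 0.212 mg/L.
Regimen B: f = (1/2)^(166/46) ≈ 0.0820; Cmin,ss = (1716/105)·f/(1−f) ≈ 1.460 mg/L.
Difference ≈ 0.212 − 1.460 ≈ -1.248 mg/L.

-1.2 mg/L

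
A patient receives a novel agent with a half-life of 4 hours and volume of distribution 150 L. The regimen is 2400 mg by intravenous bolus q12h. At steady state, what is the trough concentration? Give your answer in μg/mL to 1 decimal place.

The dosing interval is 3 half-lives, so f = 2^(−3) = 0.125.
At steady state, R = 1/(1 − 0.125) = 8/7.
Single-dose peak C₀ = D/Vd = 2400/150 = 16 μg/mL.
Steady-state peak Cmax,ss = C₀·R = 16 × 8/7 ≈ 18.286 μg/mL.
Steady-state trough Cmin,ss = Cmax,ss·f ≈ 18.286 × 0.125 ≈ 2.286 μg/mL.

2.3 μg/mL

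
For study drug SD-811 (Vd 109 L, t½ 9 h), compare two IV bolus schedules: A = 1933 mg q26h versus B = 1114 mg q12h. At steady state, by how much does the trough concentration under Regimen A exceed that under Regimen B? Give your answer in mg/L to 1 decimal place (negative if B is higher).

-4.0 mg/L

Regimen A: f = (1/2)^(26/9) ≈ 0.1350; Cmin,ss = (1933/109)·f/(1−f) ≈ 2.768 mg/L.
Regimen B: f = (1/2)^(12/9) ≈ 0.3969; Cmin,ss = (1114/109)·f/(1−f) ≈ 6.726 mg/L.
Difference ≈ 2.768 − 6.726 ≈ -3.958 mg/L.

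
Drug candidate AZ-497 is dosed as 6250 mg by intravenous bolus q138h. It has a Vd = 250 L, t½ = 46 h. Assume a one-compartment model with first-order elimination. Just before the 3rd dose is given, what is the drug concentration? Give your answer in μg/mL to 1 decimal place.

3.5 μg/mL

f = (1/2)^(τ/t½) = (1/2)^(138/46) ≈ 0.1250.
C₀ = D/Vd = 6250/250 ≈ 25.000 μg/mL.
Before the 3rd dose, 2 doses have been given. Superposition: Cmin = C₀·(f + f²).
≈ 25.000 × (0.1250 + 0.0156) ≈ 25.000 × 0.1406 ≈ 3.515 μg/mL.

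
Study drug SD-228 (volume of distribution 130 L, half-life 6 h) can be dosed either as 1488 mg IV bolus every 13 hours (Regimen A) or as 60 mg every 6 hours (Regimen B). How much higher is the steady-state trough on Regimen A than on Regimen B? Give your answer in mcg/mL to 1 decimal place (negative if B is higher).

Regimen A: f = (1/2)^(13/6) ≈ 0.2227; Cmin,ss = (1488/130)·f/(1−f) ≈ 3.279 mcg/mL.
Regimen B: f = (1/2)^(6/6) ≈ 0.5000; Cmin,ss = (60/130)·f/(1−f) ≈ 0.462 mcg/mL.
Difference ≈ 3.279 − 0.462 ≈ 2.817 mcg/mL.

2.8 mcg/mL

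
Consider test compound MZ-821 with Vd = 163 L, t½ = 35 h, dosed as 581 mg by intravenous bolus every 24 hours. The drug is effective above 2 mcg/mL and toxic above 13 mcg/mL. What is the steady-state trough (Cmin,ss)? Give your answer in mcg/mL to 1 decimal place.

5.9 mcg/mL

Over one 24-h interval, 24/35 ≈ 0.68571 half-lives elapse, leaving f ≈ 0.6217 of each dose.
At steady state, accumulation factor R = 1/(1 − e^(−kτ)) ≈ 2.6434.
Single-dose peak C₀ = D/Vd = 581/163 ≈ 3.564 mcg/mL.
Steady-state peak Cmax,ss = C₀·R ≈ 3.564 × 2.6434 ≈ 9.421 mcg/mL.
Steady-state trough Cmin,ss = Cmax,ss·f ≈ 9.421 × 0.6217 ≈ 5.857 mcg/mL.
Trough 5.9 mcg/mL vs MEC 2 mcg/mL: adequate.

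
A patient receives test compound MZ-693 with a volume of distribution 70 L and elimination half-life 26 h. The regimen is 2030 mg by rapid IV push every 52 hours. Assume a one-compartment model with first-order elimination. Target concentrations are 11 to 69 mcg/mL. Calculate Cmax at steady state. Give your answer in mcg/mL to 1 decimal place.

38.7 mcg/mL

τ = 52 h = 2 half-lives, so f = (1/2)^2 = 0.25.
Accumulation ratio R = 1/(1 − f) = 1/0.75 = 4/3.
Single-dose peak C₀ = D/Vd = 2030/70 = 29 mcg/mL.
Steady-state peak Cmax,ss = C₀·R = 29 × 4/3 ≈ 38.667 mcg/mL.
Peak 38.7 mcg/mL vs MTC 69 mcg/mL: below toxic threshold.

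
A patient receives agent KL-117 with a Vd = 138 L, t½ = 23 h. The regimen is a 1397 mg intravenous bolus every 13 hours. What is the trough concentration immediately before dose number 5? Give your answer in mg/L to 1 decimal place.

16.7 mg/L

f = (1/2)^(τ/t½) = (1/2)^(13/23) ≈ 0.6759.
C₀ = D/Vd = 1397/138 ≈ 10.123 mg/L.
Before the 5th dose, 4 doses have been given. Superposition: Cmin = C₀·(f + f² + … + f^4).
≈ 10.123 × (0.6759 + 0.4568 + 0.3088 + 0.2087) ≈ 10.123 × 1.6502 ≈ 16.705 mg/L.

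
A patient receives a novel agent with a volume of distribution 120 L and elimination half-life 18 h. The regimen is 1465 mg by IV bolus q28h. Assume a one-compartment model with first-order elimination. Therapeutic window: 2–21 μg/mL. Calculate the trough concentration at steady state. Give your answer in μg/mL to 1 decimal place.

6.3 μg/mL

Over one 28-h interval, 28/18 ≈ 1.5556 half-lives elapse, leaving f ≈ 0.3402 of each dose.
Each bolus raises the concentration by D/Vd = 1465/120 ≈ 12.208 μg/mL.
Steady-state trough Cmin,ss = C₀·f/(1−f) ≈ 12.208 × 0.3402/0.6598 ≈ 6.295 μg/mL.
Trough 6.3 μg/mL vs MEC 2 μg/mL: adequate.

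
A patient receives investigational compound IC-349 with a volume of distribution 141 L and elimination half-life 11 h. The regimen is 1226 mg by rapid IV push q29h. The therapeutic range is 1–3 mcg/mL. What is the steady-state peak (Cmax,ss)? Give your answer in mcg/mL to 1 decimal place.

Over one 29-h interval, 29/11 ≈ 2.6364 half-lives elapse, leaving f ≈ 0.1608 of each dose.
At steady state, accumulation factor R = 1/(1 − e^(−kτ)) ≈ 1.1916.
Single-dose peak C₀ = D/Vd = 1226/141 ≈ 8.695 mcg/mL.
Steady-state peak Cmax,ss = C₀·R ≈ 8.695 × 1.1916 ≈ 10.361 mcg/mL.
Peak 10.4 mcg/mL vs MTC 3 mcg/mL: exceeds toxic threshold.

10.4 mcg/mL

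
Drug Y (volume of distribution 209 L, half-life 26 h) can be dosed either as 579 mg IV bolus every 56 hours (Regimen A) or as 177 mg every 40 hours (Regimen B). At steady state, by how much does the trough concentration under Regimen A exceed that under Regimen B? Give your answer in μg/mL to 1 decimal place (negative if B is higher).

Regimen A: f = (1/2)^(56/26) ≈ 0.2247; Cmin,ss = (579/209)·f/(1−f) ≈ 0.803 μg/mL.
Regimen B: f = (1/2)^(40/26) ≈ 0.3443; Cmin,ss = (177/209)·f/(1−f) ≈ 0.445 μg/mL.
Difference ≈ 0.803 − 0.445 ≈ 0.358 μg/mL.

0.4 μg/mL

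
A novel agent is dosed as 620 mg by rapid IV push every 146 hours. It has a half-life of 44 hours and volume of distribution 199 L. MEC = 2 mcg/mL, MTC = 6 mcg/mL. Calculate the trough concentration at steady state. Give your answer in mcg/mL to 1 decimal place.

0.3 mcg/mL

k = ln2/t½ = ln2/44 ≈ 0.015753 h⁻¹; fraction remaining f = e^(−kτ) = e^(−0.015753×146) ≈ 0.1003.
Accumulation ratio R = 1/(1 − f) ≈ 1/0.8997 ≈ 1.1115.
Each bolus raises the concentration by D/Vd = 620/199 ≈ 3.116 mcg/mL.
Cmax,ss = C₀/(1 − f) ≈ 3.116/0.8997 ≈ 3.463 mcg/mL.
One interval later, Cmin,ss = Cmax,ss·e^(−kτ) ≈ 3.463 × 0.1003 ≈ 0.347 mcg/mL.
Trough 0.3 mcg/mL vs MEC 2 mcg/mL: subtherapeutic.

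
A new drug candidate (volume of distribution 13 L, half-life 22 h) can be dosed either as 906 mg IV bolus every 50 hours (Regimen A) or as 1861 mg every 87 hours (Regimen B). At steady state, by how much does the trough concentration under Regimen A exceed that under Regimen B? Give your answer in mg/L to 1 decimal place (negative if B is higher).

8.3 mg/L

Regimen A: f = (1/2)^(50/22) ≈ 0.2069; Cmin,ss = (906/13)·f/(1−f) ≈ 18.181 mg/L.
Regimen B: f = (1/2)^(87/22) ≈ 0.0645; Cmin,ss = (1861/13)·f/(1−f) ≈ 9.870 mg/L.
Difference ≈ 18.181 − 9.870 ≈ 8.311 mg/L.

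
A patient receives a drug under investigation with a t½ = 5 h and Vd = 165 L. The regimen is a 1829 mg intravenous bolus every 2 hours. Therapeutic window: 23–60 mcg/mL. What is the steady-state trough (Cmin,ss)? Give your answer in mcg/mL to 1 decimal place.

k = ln2/t½ = ln2/5 ≈ 0.138629 h⁻¹; fraction remaining f = e^(−kτ) = e^(−0.138629×2) ≈ 0.7579.
Single-dose peak C₀ = D/Vd = 1829/165 ≈ 11.085 mcg/mL.
Steady-state trough Cmin,ss = C₀·f/(1−f) ≈ 11.085 × 0.7579/0.2421 ≈ 34.702 mcg/mL.
Trough 34.7 mcg/mL vs MEC 23 mcg/mL: adequate.

34.7 mcg/mL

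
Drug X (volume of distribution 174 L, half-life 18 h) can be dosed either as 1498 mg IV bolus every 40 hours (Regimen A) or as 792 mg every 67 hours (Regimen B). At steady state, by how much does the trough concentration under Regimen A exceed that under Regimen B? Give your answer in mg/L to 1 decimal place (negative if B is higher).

2.0 mg/L

Regimen A: f = (1/2)^(40/18) ≈ 0.2143; Cmin,ss = (1498/174)·f/(1−f) ≈ 2.348 mg/L.
Regimen B: f = (1/2)^(67/18) ≈ 0.0758; Cmin,ss = (792/174)·f/(1−f) ≈ 0.373 mg/L.
Difference ≈ 2.348 − 0.373 ≈ 1.975 mg/L.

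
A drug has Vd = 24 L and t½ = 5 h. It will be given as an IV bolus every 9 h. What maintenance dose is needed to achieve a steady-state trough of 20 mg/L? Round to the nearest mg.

1191 mg

τ/t½ = 9/5 ≈ 1.8, so f = (1/2)^(9/5) ≈ 0.287175.
Cmin,ss = (D/Vd)·f/(1−f), so D = Cmin,ss·Vd·(1−f)/f.
D = 20 × 24 × (1−f)/f ≈ 20 × 24 × 2.48220 ≈ 1191.46 mg.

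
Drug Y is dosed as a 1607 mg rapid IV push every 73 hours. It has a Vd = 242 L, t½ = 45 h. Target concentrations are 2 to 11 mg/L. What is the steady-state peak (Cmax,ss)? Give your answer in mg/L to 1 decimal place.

Over one 73-h interval, 73/45 ≈ 1.6222 half-lives elapse, leaving f ≈ 0.3248 of each dose.
At steady state, accumulation factor R = 1/(1 − e^(−kτ)) ≈ 1.4810.
Each bolus raises the concentration by D/Vd = 1607/242 ≈ 6.640 mg/L.
Cmax,ss = C₀/(1 − f) ≈ 6.640/0.6752 ≈ 9.834 mg/L.
Peak 9.8 mg/L vs MTC 11 mg/L: below toxic threshold.

9.8 mg/L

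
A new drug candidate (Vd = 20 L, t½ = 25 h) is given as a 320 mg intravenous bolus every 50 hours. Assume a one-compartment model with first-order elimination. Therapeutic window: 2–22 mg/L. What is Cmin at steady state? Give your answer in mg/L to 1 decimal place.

5.3 mg/L

τ = 50 h = 2 half-lives, so f = (1/2)^2 = 0.25.
Accumulation ratio R = 1/(1 − f) = 1/0.75 = 4/3.
Single-dose peak C₀ = D/Vd = 320/20 = 16 mg/L.
Steady-state peak Cmax,ss = C₀·R = 16 × 4/3 ≈ 21.333 mg/L.
Steady-state trough Cmin,ss = Cmax,ss·f ≈ 21.333 × 0.25 ≈ 5.333 mg/L.
Trough 5.3 mg/L vs MEC 2 mg/L: adequate.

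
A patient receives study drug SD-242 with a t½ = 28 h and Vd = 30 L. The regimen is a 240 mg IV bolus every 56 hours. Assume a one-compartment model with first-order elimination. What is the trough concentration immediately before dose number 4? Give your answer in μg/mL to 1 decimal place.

2.6 μg/mL

f = (1/2)^(τ/t½) = (1/2)^(56/28) ≈ 0.2500.
C₀ = D/Vd = 240/30 ≈ 8.000 μg/mL.
Before the 4th dose, 3 doses have been given. Superposition: Cmin = C₀·(f + f² + … + f^3).
≈ 8.000 × (0.2500 + 0.0625 + 0.0156) ≈ 8.000 × 0.3281 ≈ 2.625 μg/mL.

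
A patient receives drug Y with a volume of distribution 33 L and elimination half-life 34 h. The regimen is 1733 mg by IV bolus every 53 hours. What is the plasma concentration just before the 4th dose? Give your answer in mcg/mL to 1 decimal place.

f = (1/2)^(τ/t½) = (1/2)^(53/34) ≈ 0.3394.
C₀ = D/Vd = 1733/33 ≈ 52.515 mcg/mL.
Before the 4th dose, 3 doses have been given. Superposition: Cmin = C₀·(f + f² + … + f^3).
≈ 52.515 × (0.3394 + 0.1152 + 0.0391) ≈ 52.515 × 0.4937 ≈ 25.927 mcg/mL.

25.9 mcg/mL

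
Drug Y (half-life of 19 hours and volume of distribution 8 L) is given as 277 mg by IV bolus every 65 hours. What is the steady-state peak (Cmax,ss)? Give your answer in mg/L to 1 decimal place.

Over one 65-h interval, 65/19 ≈ 3.4211 half-lives elapse, leaving f ≈ 0.0934 of each dose.
At steady state, accumulation factor R = 1/(1 − e^(−kτ)) ≈ 1.1030.
Each bolus raises the concentration by D/Vd = 277/8 ≈ 34.625 mg/L.
Steady-state peak Cmax,ss = C₀·R ≈ 34.625 × 1.1030 ≈ 38.191 mg/L.

38.2 mg/L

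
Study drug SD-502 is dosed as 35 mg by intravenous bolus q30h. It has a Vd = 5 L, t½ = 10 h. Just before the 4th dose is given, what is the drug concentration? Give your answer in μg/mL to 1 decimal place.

f = (1/2)^(τ/t½) = (1/2)^(30/10) ≈ 0.1250.
C₀ = D/Vd = 35/5 ≈ 7.000 μg/mL.
Before the 4th dose, 3 doses have been given. Superposition: Cmin = C₀·(f + f² + … + f^3).
≈ 7.000 × (0.1250 + 0.0156 + 0.0020) ≈ 7.000 × 0.1426 ≈ 0.998 μg/mL.

1.0 μg/mL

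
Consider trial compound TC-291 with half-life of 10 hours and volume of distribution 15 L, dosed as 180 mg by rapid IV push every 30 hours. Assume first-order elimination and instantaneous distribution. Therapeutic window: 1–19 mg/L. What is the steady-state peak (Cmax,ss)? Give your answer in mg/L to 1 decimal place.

13.7 mg/L

The dosing interval is 3 half-lives, so f = 2^(−3) = 0.125.
Accumulation ratio R = 1/(1 − f) = 1/0.875 = 8/7.
Single-dose peak C₀ = D/Vd = 180/15 = 12 mg/L.
Steady-state peak Cmax,ss = C₀·R = 12 × 8/7 ≈ 13.714 mg/L.
Peak 13.7 mg/L vs MTC 19 mg/L: below toxic threshold.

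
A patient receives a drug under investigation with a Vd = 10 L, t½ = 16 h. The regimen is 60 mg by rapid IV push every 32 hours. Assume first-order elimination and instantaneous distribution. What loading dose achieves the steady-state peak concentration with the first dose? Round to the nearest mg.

f = (1/2)^(32/16) ≈ 0.250000; accumulation ratio R = 1/(1−f) ≈ 1.33333.
Loading dose to hit Cmax,ss on first dose: D_load = D_maint·R ≈ 60 × 1.33333 ≈ 80.00 mg.

80 mg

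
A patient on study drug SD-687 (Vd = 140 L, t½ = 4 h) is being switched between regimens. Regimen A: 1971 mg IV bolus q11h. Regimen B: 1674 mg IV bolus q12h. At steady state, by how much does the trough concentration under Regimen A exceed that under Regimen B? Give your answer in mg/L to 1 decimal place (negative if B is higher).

Regimen A: f = (1/2)^(11/4) ≈ 0.1487; Cmin,ss = (1971/140)·f/(1−f) ≈ 2.459 mg/L.
Regimen B: f = (1/2)^(12/4) ≈ 0.1250; Cmin,ss = (1674/140)·f/(1−f) ≈ 1.708 mg/L.
Difference ≈ 2.459 − 1.708 ≈ 0.751 mg/L.

0.8 mg/L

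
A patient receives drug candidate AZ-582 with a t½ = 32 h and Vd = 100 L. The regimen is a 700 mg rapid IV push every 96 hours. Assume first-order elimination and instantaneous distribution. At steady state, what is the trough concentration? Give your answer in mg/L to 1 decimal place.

τ = 96 h = 3 half-lives, so f = (1/2)^3 = 0.125.
Accumulation ratio R = 1/(1 − f) = 1/0.875 = 8/7.
Single-dose peak C₀ = D/Vd = 700/100 = 7 mg/L.
Steady-state peak Cmax,ss = C₀·R = 7 × 8/7 ≈ 8.000 mg/L.
Steady-state trough Cmin,ss = Cmax,ss·f ≈ 8.000 × 0.125 ≈ 1.000 mg/L.

1.0 mg/L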